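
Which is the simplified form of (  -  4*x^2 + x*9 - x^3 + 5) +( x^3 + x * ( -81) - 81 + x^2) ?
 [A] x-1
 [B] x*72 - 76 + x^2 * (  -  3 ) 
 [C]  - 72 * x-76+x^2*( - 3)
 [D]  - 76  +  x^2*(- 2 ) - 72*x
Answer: C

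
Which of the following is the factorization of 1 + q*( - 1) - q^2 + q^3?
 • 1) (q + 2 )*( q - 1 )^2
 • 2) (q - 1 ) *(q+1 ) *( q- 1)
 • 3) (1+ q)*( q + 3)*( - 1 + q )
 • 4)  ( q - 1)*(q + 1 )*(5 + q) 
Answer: 2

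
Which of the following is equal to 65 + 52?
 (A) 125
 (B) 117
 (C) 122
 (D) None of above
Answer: B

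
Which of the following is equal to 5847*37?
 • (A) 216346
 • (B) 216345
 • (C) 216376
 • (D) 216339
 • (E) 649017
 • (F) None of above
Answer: D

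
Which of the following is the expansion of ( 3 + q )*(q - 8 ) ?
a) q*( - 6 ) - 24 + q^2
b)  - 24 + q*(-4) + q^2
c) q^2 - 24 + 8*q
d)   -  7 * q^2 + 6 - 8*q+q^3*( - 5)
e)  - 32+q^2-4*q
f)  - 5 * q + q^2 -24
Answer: f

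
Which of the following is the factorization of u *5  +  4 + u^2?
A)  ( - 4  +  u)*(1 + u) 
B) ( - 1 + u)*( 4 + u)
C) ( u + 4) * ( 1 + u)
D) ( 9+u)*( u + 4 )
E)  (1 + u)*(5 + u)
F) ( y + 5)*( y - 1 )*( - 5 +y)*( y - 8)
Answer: C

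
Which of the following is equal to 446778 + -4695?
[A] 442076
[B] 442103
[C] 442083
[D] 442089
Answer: C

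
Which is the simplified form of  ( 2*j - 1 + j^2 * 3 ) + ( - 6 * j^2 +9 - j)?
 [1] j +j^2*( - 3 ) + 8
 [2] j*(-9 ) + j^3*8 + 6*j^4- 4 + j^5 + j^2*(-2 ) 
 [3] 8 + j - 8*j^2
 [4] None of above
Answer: 1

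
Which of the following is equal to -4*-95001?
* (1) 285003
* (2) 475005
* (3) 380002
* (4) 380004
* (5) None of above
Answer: 4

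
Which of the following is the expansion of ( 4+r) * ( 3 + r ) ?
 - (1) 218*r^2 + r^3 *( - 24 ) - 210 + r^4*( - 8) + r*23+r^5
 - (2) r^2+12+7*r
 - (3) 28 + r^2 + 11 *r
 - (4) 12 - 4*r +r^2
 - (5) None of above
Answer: 2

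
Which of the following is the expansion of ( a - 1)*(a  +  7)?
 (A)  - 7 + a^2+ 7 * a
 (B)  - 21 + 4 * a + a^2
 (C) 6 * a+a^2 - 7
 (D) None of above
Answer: C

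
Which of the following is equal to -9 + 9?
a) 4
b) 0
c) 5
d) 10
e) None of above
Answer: b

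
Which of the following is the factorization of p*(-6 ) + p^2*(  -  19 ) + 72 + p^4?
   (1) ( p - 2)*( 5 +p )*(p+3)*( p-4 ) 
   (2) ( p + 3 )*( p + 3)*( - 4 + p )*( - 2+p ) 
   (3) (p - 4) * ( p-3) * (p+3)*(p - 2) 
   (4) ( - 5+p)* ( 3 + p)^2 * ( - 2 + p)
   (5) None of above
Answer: 2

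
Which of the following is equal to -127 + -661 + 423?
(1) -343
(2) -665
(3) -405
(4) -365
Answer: 4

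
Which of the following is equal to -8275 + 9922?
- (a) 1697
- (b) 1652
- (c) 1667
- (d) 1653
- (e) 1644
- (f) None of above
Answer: f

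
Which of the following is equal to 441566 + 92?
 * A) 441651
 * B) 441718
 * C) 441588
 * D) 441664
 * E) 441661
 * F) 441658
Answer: F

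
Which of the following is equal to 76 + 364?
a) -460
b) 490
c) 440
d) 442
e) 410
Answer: c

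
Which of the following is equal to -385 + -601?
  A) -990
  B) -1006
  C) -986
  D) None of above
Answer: C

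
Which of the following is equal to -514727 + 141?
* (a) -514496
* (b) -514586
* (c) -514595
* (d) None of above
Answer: b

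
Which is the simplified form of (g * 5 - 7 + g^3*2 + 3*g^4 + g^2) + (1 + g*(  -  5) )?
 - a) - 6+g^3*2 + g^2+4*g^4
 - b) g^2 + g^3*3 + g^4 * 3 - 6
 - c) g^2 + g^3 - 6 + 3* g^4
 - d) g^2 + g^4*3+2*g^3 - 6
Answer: d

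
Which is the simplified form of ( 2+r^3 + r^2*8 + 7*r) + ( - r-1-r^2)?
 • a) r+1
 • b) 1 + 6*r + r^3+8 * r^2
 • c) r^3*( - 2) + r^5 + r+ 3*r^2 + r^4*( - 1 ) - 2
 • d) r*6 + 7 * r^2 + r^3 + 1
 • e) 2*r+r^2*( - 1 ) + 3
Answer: d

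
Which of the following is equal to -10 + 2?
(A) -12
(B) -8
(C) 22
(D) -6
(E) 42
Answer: B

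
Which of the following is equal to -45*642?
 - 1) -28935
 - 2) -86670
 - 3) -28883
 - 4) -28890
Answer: 4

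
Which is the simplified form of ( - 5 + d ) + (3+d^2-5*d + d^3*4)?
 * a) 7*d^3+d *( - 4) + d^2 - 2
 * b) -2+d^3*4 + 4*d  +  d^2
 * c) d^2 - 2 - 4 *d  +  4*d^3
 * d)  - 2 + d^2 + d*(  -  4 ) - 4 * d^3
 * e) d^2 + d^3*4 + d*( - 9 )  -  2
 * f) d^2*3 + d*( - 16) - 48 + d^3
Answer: c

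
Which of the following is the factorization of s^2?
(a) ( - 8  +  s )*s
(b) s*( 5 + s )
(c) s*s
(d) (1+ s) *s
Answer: c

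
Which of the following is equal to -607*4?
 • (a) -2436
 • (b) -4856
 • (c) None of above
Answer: c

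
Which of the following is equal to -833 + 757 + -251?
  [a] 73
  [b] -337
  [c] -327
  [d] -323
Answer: c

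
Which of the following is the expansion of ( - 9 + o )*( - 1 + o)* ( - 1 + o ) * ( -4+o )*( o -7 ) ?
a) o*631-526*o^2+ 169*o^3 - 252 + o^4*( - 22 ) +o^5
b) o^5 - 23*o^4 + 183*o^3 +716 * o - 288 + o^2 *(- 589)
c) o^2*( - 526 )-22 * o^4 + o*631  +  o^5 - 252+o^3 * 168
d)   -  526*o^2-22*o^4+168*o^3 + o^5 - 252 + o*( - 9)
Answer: c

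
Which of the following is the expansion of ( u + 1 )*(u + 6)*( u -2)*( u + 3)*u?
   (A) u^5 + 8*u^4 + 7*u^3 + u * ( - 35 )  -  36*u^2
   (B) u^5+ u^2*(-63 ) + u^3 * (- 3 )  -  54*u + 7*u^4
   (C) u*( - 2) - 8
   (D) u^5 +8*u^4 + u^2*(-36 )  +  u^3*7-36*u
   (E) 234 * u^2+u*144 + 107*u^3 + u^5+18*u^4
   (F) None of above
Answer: D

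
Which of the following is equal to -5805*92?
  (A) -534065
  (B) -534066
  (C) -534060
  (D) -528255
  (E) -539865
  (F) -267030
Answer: C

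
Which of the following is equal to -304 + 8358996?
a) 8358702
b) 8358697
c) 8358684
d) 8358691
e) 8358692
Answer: e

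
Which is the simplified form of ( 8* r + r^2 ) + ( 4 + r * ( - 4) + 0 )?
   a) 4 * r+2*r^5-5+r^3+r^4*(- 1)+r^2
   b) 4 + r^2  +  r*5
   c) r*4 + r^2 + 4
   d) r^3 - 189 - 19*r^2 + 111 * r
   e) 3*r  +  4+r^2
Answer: c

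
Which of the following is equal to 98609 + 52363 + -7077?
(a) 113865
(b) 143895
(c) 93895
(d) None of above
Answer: b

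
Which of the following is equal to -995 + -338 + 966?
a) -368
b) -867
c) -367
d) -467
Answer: c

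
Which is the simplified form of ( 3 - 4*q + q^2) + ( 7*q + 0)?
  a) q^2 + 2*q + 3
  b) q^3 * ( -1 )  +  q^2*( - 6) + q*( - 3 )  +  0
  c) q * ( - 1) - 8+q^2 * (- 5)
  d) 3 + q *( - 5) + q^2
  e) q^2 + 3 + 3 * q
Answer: e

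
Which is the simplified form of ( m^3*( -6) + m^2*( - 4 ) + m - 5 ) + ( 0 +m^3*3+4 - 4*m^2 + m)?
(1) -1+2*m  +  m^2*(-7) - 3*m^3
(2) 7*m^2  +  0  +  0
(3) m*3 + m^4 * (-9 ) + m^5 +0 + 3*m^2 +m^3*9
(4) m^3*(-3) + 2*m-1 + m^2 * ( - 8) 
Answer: 4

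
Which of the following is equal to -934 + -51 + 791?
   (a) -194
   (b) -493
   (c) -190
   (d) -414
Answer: a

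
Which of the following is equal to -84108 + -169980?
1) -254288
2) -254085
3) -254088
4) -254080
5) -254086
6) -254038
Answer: 3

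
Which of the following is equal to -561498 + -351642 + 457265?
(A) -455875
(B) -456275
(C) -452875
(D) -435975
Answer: A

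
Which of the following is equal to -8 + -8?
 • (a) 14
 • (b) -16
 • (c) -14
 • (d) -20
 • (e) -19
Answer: b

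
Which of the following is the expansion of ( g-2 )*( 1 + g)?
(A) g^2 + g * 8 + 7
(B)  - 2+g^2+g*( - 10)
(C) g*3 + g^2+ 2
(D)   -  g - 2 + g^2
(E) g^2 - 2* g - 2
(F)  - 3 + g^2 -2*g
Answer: D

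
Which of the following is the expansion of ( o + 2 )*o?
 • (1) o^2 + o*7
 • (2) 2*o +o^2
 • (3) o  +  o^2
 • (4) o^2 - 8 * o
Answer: 2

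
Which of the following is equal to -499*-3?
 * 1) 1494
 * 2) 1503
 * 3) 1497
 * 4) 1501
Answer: 3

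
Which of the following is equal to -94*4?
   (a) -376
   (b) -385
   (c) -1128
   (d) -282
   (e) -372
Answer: a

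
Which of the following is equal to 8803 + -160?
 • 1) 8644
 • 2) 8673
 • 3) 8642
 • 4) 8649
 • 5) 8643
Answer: 5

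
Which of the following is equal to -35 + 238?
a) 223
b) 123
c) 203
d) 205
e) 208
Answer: c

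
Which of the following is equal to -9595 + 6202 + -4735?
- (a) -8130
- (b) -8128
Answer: b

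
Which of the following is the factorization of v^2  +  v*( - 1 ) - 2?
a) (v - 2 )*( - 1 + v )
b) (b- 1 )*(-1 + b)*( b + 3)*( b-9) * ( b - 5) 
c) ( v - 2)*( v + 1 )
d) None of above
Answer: c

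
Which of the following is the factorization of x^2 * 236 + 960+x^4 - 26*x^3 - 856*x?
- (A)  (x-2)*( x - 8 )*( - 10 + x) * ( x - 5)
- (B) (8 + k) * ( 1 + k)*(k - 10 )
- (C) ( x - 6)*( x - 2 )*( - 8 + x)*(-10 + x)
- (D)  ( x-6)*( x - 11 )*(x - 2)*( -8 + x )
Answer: C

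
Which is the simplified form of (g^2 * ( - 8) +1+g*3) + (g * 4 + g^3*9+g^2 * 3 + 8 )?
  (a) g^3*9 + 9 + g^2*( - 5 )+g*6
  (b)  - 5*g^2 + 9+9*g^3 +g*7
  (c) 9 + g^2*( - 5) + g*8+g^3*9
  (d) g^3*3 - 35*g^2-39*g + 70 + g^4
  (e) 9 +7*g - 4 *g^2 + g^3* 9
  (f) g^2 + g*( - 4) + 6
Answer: b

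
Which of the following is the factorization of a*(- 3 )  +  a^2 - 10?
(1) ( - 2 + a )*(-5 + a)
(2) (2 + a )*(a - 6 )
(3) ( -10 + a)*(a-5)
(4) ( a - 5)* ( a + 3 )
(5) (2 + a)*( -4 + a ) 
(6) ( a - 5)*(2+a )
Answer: 6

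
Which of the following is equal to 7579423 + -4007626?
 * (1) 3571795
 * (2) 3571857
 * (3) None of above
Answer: 3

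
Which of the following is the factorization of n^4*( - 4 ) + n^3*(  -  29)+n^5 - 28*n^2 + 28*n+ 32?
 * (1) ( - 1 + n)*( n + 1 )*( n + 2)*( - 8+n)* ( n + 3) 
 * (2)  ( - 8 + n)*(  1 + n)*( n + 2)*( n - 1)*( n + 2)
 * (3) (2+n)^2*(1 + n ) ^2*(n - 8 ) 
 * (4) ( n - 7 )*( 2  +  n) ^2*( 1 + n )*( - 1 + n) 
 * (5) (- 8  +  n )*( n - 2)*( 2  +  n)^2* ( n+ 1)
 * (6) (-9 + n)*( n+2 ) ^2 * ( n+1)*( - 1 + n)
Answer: 2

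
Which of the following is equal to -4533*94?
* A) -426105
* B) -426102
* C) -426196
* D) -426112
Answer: B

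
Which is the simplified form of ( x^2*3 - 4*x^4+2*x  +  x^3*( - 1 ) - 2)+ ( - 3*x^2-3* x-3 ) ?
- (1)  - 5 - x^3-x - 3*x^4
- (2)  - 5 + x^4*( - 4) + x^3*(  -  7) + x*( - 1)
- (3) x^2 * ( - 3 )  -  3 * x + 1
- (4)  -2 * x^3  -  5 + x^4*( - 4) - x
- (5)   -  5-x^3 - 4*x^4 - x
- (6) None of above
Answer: 5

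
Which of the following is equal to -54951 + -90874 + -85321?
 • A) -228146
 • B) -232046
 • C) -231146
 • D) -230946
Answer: C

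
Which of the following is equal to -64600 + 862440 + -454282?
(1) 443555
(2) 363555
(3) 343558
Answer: 3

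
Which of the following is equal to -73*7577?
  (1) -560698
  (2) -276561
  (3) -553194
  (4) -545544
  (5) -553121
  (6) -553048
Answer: 5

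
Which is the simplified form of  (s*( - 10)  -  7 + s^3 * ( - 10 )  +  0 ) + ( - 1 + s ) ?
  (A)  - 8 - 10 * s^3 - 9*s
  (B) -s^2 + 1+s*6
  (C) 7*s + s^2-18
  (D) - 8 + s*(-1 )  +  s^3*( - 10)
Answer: A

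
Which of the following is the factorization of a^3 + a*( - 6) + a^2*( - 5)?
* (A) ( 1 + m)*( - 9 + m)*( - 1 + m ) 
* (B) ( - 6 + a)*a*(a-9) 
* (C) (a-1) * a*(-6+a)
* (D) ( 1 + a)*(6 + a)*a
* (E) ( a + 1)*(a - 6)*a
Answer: E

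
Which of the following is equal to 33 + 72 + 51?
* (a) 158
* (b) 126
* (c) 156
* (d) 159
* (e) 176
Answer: c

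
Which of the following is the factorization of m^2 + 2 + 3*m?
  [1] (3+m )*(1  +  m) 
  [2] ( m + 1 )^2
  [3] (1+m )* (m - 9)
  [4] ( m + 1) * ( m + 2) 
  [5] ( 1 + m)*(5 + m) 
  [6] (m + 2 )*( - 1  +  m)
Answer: 4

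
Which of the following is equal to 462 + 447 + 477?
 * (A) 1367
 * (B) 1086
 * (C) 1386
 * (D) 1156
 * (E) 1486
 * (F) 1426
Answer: C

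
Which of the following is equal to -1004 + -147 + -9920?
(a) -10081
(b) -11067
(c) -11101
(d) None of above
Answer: d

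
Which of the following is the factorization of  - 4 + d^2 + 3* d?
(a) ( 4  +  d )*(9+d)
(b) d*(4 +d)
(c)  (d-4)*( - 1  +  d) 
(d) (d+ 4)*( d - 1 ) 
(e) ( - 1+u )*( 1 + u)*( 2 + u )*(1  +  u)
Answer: d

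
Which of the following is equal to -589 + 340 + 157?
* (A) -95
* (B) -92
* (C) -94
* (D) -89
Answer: B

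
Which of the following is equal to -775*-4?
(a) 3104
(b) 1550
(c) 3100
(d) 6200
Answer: c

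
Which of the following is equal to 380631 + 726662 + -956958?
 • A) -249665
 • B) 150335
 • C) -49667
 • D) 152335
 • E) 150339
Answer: B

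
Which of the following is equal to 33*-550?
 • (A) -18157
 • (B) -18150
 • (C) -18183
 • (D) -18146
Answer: B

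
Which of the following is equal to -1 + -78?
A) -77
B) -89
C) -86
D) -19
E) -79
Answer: E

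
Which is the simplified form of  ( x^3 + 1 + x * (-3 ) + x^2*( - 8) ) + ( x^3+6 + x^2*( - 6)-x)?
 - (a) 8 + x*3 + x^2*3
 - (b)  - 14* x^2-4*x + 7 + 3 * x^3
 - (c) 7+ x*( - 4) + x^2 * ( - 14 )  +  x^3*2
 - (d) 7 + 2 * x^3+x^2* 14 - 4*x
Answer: c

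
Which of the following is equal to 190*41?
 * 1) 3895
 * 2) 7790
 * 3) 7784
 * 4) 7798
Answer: 2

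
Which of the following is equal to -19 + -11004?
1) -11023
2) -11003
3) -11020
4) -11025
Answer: 1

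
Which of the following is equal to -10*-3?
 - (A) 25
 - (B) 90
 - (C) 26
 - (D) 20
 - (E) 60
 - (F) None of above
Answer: F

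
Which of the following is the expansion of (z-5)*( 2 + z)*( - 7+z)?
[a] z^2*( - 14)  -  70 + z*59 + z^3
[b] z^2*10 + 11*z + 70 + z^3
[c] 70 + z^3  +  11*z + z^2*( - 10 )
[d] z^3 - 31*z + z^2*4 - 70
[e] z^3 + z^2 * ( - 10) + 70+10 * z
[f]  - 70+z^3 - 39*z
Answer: c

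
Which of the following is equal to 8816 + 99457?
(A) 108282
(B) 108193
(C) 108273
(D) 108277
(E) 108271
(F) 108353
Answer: C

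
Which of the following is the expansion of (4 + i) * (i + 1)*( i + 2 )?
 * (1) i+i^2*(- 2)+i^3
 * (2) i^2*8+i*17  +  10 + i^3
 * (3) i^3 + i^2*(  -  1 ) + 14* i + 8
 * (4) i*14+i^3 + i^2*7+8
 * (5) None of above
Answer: 4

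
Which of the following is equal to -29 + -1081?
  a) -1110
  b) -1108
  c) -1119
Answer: a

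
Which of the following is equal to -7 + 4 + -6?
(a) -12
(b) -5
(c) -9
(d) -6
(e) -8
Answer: c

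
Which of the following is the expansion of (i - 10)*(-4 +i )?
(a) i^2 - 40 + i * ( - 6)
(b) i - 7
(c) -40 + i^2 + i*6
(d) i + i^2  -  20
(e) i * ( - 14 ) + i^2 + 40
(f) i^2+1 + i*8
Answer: e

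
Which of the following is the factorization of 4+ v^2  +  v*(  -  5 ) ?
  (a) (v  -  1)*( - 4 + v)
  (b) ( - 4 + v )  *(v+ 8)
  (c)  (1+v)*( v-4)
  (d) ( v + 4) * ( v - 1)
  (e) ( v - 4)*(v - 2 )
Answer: a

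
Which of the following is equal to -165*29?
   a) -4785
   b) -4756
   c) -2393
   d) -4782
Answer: a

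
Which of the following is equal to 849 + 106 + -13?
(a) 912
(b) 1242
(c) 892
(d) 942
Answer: d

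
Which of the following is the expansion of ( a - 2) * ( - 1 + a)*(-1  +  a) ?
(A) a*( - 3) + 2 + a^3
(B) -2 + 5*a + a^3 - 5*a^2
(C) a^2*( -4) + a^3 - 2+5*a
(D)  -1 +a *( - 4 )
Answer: C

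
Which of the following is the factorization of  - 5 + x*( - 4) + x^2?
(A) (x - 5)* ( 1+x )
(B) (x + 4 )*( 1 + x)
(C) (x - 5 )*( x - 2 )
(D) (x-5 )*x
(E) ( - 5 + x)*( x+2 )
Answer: A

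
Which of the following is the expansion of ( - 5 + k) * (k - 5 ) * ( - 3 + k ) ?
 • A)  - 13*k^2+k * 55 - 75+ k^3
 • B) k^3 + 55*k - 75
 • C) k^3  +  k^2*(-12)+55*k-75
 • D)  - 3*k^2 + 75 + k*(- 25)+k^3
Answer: A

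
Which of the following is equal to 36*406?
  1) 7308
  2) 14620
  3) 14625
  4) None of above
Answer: 4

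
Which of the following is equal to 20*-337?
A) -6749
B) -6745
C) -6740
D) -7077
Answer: C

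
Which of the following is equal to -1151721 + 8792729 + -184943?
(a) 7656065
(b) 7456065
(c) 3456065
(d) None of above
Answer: b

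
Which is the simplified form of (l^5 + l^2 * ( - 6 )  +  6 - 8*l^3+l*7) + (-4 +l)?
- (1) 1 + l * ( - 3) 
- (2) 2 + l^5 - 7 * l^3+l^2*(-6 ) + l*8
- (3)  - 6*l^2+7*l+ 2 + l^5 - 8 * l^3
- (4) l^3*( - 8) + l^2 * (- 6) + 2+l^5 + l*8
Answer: 4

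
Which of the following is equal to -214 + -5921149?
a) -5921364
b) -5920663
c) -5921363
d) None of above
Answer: c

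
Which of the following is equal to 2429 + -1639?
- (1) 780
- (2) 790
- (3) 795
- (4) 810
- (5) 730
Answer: 2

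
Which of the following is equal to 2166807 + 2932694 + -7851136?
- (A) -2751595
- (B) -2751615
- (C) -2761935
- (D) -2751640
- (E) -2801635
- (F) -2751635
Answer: F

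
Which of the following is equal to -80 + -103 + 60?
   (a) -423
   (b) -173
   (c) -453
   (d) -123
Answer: d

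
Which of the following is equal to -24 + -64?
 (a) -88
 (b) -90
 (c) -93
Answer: a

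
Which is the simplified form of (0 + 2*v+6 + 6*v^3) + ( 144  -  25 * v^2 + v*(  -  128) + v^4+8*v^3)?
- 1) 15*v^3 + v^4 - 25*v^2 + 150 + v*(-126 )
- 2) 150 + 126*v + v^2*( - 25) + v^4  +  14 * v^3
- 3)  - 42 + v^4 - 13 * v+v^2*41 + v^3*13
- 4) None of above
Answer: 4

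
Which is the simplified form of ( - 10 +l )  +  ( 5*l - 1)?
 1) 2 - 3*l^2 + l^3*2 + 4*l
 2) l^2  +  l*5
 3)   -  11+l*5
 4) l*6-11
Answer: 4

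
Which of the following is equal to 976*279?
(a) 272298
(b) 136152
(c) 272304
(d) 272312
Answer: c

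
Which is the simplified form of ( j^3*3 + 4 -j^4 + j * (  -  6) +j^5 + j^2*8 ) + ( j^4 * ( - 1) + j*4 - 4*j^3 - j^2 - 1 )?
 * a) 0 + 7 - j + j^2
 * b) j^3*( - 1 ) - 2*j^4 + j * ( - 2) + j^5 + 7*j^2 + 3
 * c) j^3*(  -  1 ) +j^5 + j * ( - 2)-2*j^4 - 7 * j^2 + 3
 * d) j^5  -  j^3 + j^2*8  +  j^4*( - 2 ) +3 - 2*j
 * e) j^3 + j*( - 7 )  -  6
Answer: b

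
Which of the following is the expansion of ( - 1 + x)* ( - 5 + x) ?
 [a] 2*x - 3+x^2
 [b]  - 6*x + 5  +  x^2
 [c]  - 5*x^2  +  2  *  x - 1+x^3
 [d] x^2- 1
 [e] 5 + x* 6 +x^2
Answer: b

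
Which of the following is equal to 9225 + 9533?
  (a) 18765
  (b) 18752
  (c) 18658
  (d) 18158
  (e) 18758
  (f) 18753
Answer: e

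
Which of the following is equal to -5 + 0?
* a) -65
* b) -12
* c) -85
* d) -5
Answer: d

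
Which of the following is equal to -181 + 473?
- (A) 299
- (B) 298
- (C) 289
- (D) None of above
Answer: D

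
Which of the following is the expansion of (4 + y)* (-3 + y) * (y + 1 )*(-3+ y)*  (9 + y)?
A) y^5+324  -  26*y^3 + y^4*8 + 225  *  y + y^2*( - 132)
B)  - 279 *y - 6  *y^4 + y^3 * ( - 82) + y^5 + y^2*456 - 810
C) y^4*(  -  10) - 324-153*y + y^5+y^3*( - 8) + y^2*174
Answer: A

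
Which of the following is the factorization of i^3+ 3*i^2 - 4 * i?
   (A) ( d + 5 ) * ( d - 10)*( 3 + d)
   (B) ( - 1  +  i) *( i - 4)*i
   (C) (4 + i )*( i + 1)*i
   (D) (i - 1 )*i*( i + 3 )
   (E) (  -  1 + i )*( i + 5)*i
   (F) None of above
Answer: F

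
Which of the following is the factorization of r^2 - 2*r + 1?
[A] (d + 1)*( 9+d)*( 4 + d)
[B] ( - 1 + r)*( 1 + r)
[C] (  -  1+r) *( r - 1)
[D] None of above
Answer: C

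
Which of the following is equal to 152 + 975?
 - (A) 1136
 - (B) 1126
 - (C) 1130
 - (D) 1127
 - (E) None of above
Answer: D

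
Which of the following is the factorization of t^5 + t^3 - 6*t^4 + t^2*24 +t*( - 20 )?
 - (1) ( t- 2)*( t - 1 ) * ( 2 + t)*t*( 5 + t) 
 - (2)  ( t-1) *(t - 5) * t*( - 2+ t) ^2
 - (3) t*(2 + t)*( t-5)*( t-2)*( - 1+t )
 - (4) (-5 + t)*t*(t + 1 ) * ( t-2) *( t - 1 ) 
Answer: 3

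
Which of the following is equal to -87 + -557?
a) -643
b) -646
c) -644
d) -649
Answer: c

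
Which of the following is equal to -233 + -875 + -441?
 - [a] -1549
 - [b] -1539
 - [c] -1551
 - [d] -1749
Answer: a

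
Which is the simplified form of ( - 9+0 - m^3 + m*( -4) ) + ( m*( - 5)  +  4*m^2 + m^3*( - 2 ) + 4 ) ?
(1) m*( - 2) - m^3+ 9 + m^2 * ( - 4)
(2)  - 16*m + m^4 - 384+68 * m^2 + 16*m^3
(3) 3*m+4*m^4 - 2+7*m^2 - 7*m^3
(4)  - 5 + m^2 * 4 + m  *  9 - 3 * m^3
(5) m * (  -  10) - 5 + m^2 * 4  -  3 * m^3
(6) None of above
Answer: 6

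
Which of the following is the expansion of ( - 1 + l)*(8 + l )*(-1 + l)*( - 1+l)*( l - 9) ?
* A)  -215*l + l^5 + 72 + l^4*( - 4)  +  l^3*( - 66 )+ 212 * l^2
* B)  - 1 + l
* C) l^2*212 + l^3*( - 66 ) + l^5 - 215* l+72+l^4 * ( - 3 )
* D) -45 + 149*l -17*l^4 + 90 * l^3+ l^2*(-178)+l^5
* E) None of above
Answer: A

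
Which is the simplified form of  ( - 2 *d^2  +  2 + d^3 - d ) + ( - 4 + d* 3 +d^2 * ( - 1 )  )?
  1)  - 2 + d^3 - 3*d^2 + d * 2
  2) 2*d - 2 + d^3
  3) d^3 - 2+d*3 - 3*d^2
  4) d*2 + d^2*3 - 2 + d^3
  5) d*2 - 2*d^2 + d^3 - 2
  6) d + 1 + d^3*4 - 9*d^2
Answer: 1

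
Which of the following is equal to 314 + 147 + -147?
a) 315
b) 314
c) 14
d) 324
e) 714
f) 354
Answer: b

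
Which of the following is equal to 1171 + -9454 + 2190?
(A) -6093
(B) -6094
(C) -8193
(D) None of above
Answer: A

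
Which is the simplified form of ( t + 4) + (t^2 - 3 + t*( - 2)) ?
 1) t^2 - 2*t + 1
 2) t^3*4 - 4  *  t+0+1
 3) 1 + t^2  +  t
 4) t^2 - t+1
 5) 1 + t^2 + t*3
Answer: 4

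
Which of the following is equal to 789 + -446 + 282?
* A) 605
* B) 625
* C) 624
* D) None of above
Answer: B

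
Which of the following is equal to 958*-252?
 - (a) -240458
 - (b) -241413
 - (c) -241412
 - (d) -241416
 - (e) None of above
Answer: d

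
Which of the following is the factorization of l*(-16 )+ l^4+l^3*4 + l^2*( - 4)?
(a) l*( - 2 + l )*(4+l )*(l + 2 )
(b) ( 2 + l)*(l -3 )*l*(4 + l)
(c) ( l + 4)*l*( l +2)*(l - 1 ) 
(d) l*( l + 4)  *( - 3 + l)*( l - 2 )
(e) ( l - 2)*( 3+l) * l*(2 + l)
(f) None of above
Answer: a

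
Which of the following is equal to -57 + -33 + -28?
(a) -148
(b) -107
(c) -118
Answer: c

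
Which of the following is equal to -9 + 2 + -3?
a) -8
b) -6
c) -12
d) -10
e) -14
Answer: d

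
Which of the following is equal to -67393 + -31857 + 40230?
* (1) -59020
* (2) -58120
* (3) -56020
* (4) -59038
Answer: 1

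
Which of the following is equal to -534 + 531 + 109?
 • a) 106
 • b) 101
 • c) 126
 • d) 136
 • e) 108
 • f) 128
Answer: a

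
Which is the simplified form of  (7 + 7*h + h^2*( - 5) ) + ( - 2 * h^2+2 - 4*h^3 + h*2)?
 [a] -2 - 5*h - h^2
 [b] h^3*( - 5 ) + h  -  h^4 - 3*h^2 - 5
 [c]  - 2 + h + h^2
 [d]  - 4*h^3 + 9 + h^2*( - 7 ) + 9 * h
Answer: d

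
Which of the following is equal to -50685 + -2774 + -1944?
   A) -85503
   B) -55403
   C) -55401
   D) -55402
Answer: B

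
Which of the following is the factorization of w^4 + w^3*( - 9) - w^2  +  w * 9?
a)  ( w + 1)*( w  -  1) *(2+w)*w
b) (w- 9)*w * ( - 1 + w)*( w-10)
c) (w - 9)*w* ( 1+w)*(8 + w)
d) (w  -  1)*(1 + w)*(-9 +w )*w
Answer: d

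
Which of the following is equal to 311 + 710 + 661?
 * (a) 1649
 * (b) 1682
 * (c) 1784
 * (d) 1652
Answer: b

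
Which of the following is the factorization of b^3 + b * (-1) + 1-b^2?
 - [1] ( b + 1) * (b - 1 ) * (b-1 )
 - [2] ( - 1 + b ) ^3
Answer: 1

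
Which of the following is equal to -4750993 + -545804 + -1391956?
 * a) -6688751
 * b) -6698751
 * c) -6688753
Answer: c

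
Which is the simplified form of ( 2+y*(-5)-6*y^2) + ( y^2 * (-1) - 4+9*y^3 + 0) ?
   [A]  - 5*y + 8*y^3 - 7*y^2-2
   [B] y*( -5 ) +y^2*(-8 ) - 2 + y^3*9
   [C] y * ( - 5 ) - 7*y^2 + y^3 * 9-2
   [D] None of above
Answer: C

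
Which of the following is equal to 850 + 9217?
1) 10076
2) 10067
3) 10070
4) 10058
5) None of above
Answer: 2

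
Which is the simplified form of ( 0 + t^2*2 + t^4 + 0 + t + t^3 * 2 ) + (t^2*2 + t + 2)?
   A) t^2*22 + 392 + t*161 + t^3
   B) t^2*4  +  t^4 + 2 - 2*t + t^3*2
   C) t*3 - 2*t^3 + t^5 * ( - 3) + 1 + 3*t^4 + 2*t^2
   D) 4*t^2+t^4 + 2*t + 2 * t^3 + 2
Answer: D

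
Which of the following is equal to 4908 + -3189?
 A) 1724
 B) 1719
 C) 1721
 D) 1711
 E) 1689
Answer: B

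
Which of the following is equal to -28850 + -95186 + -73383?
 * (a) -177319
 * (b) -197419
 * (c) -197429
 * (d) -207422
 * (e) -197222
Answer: b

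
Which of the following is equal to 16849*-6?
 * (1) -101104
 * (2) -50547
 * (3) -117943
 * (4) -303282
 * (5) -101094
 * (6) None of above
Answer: 5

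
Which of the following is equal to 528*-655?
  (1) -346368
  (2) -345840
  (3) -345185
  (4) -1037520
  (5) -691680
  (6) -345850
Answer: 2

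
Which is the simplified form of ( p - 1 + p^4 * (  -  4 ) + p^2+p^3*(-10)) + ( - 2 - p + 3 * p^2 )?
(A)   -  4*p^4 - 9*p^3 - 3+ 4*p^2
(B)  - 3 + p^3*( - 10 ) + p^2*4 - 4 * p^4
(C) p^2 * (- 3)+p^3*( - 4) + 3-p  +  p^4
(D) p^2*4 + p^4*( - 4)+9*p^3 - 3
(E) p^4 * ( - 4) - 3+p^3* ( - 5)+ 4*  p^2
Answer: B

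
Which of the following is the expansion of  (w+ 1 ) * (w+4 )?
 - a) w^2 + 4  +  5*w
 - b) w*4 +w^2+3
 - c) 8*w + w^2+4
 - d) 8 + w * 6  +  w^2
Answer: a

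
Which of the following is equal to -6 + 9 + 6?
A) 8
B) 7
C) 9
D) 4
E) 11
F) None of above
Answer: C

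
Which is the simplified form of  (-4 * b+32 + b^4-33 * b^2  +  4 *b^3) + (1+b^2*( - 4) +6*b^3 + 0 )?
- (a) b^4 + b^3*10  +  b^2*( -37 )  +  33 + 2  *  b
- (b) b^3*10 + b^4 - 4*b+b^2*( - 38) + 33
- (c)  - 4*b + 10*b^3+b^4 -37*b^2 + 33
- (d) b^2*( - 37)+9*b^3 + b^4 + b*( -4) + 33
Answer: c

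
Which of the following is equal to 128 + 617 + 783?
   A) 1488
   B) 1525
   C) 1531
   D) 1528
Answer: D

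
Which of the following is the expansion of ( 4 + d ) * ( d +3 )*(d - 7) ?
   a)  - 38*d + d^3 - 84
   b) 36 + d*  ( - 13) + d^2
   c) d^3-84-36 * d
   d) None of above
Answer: d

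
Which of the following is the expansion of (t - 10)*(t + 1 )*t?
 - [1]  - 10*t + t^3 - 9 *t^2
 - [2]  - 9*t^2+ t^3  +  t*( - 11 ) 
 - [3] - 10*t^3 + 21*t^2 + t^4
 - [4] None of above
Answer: 1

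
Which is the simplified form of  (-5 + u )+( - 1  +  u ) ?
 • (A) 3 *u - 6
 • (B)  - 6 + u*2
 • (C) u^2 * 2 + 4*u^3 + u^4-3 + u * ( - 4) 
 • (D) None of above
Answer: B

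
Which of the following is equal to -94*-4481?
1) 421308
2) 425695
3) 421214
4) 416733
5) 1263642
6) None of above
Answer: 3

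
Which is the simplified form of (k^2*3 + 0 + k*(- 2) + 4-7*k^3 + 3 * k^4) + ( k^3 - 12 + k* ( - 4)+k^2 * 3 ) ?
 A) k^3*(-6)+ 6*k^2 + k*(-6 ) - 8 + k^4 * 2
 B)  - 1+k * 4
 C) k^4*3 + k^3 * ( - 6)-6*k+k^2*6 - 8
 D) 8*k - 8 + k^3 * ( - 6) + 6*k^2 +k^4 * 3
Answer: C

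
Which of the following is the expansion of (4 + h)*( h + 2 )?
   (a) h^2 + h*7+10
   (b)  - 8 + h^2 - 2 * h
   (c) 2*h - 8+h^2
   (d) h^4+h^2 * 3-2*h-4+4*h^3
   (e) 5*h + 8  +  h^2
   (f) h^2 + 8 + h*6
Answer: f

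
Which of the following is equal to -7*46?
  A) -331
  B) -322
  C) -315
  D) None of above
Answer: B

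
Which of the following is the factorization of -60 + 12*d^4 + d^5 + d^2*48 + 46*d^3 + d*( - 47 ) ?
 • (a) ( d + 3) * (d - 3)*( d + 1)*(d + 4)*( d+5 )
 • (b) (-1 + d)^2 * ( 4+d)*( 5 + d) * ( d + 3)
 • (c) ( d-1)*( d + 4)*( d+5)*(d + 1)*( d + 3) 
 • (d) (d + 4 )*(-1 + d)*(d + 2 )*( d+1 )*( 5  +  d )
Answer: c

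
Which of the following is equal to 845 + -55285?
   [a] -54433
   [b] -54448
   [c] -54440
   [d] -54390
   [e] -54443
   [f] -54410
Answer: c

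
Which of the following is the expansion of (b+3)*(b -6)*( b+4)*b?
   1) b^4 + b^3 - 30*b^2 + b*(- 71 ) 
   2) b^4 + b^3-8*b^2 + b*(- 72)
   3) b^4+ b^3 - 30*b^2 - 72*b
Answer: 3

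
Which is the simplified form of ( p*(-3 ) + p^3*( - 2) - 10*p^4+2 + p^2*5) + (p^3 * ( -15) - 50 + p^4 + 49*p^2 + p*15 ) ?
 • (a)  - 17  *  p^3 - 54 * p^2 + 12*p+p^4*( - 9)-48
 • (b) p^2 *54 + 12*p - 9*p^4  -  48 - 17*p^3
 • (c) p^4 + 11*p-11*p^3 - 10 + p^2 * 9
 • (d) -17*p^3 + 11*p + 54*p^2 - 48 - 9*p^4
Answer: b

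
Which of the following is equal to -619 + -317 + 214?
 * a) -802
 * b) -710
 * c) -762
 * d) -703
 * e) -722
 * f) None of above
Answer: e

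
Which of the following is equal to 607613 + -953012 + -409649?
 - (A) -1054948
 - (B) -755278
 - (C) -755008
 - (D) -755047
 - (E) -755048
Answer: E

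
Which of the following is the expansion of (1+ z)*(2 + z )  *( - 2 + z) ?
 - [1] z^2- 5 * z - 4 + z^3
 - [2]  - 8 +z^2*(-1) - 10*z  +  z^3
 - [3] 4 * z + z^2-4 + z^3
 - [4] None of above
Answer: 4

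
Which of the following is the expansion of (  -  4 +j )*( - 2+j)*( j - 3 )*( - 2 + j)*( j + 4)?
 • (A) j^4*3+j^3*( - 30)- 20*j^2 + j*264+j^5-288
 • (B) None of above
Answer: B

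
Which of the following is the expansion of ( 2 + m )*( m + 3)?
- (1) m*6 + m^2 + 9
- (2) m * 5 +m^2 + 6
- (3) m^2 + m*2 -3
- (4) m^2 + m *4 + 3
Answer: 2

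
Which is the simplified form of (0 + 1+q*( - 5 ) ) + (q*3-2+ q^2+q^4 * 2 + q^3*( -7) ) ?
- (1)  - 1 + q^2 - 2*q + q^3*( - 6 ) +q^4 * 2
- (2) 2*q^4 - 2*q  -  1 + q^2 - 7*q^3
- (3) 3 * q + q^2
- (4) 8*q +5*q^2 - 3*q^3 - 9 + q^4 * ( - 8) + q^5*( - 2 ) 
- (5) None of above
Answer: 2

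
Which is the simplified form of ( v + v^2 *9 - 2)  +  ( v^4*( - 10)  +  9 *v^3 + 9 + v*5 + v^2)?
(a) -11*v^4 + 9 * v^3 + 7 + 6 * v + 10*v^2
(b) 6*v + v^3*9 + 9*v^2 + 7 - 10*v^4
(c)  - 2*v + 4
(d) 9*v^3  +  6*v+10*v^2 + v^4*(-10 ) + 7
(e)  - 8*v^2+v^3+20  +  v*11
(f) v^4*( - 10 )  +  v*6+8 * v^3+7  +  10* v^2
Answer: d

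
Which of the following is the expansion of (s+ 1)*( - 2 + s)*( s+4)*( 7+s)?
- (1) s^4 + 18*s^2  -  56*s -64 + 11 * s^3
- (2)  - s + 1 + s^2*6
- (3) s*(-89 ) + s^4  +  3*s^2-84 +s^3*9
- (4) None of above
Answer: 4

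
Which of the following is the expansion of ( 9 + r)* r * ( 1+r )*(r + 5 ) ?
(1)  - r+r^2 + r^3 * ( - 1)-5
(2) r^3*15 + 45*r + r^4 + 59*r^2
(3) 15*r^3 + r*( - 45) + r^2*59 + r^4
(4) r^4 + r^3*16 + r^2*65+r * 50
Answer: 2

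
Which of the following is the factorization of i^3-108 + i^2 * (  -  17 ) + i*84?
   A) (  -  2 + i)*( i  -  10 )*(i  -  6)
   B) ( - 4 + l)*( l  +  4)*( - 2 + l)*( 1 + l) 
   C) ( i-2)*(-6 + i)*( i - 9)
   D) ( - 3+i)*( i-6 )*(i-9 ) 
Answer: C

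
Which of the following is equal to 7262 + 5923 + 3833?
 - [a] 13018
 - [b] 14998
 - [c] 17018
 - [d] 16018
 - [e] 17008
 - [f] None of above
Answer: c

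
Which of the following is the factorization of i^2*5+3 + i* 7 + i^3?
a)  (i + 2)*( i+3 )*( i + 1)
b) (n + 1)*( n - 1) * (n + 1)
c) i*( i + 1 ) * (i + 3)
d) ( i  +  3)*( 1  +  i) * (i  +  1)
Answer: d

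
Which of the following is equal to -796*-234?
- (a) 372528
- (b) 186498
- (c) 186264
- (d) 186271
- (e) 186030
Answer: c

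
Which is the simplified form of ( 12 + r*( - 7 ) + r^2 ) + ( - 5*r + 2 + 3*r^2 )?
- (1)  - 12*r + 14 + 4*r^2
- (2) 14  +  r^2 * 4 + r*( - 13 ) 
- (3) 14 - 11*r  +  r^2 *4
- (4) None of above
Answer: 1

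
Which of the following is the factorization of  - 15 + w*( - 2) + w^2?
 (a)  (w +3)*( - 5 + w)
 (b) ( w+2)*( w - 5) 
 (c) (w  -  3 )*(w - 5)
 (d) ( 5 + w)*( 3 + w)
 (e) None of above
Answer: a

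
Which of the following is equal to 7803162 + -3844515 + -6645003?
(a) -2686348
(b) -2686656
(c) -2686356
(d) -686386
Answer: c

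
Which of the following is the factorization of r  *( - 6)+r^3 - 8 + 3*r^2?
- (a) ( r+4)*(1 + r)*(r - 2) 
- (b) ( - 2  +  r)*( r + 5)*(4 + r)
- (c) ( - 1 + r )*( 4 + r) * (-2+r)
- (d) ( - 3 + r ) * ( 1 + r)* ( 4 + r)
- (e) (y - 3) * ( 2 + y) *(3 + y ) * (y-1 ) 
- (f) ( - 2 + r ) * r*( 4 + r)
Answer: a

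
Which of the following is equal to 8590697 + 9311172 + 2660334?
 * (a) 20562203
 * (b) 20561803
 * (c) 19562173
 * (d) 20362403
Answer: a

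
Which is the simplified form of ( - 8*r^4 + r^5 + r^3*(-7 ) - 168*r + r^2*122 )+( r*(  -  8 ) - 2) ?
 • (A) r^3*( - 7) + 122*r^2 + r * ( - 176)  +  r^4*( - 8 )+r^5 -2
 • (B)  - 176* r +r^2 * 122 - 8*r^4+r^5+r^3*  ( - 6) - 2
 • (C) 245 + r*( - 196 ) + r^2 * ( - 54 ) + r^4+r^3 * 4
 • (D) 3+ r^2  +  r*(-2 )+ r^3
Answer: A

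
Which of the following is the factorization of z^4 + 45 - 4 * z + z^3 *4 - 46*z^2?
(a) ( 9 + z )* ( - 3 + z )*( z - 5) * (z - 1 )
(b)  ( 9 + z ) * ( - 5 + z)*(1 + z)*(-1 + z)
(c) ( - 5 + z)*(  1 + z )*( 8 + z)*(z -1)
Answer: b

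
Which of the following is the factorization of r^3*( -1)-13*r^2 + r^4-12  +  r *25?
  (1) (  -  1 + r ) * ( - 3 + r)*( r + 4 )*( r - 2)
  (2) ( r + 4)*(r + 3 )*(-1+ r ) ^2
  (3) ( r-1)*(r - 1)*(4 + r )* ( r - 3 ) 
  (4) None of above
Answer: 3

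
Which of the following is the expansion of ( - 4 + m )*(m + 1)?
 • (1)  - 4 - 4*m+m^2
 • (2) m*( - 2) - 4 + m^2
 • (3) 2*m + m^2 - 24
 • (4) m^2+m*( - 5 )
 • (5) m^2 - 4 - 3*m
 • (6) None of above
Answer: 5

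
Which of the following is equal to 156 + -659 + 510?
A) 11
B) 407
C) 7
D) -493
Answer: C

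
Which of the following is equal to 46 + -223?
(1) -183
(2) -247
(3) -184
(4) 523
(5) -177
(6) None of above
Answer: 5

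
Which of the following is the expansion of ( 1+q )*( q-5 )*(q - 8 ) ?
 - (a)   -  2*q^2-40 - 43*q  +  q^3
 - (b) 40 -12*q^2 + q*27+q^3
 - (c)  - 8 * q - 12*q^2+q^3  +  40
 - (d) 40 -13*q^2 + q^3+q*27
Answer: b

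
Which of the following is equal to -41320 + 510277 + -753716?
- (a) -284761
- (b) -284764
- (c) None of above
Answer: c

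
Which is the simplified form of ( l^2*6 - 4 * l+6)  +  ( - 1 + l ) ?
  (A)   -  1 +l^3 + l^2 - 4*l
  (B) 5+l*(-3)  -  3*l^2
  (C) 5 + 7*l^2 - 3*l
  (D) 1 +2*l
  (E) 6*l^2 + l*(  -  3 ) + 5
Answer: E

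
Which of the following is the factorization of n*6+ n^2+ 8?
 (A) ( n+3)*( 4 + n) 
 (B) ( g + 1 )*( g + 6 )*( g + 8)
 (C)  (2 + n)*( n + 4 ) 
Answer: C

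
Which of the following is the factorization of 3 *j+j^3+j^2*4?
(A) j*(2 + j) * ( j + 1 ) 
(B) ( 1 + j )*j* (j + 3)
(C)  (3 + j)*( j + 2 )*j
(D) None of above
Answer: B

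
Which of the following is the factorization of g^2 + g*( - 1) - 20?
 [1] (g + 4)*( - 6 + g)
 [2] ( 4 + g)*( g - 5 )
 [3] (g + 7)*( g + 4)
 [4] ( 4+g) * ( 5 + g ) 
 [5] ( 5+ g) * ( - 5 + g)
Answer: 2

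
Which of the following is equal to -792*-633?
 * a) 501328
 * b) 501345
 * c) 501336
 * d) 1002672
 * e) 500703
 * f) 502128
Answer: c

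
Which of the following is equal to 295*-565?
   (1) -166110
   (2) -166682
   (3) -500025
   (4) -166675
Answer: 4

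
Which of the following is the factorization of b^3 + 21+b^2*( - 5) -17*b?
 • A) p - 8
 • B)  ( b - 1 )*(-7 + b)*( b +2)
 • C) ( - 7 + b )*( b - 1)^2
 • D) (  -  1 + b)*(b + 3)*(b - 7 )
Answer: D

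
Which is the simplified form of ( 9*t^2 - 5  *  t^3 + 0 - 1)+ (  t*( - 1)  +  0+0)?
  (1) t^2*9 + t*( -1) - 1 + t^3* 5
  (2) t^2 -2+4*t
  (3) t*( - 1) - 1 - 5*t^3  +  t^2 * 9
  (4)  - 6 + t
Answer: 3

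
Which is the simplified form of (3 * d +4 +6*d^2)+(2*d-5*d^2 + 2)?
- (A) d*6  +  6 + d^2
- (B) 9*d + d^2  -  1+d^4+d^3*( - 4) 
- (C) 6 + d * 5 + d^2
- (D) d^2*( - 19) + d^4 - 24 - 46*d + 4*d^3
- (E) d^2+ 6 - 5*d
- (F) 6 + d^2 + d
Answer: C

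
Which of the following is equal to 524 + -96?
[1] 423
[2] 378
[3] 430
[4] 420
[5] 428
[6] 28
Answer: 5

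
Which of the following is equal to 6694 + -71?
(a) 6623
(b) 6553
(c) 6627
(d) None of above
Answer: a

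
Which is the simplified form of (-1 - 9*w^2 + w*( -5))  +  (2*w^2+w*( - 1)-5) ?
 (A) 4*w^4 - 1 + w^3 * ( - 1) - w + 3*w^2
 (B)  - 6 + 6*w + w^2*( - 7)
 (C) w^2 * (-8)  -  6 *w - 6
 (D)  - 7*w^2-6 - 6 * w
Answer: D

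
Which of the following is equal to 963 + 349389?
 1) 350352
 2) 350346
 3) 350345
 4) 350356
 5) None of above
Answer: 1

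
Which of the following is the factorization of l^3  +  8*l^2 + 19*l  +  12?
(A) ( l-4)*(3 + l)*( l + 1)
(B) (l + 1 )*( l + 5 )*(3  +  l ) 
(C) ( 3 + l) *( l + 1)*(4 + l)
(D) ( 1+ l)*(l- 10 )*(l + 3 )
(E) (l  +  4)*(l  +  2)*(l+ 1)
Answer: C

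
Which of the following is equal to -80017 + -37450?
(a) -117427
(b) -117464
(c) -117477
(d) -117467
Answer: d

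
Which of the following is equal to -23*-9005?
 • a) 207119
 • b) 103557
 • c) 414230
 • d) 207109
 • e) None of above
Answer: e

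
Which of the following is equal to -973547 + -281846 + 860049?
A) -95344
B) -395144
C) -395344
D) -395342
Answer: C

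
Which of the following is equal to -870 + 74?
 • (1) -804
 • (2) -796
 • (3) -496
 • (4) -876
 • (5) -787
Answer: 2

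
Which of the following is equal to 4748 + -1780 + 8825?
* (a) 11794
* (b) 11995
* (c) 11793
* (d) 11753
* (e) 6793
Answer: c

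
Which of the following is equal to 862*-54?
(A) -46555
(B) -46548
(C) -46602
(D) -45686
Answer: B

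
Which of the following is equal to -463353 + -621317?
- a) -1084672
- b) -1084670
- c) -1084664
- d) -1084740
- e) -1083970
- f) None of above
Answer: b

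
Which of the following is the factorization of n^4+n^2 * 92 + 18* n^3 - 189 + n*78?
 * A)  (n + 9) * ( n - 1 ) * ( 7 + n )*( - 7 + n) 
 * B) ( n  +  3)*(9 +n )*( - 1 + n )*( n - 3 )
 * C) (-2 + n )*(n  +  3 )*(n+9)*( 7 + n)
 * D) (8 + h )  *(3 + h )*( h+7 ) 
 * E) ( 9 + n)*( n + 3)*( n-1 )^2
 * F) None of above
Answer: F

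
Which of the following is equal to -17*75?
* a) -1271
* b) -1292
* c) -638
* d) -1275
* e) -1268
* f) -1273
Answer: d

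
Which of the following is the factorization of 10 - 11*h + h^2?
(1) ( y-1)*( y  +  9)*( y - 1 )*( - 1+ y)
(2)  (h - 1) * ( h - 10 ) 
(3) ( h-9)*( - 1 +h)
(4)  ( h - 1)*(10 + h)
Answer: 2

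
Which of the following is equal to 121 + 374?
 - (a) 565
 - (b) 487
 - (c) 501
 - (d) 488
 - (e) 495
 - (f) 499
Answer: e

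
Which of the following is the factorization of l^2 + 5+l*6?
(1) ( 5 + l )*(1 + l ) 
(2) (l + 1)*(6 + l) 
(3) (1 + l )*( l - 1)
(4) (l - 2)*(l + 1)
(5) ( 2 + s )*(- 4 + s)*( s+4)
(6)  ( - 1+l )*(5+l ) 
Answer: 1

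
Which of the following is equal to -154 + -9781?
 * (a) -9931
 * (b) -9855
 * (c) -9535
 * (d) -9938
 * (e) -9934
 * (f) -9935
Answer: f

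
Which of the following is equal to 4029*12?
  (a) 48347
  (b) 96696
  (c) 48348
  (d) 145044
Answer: c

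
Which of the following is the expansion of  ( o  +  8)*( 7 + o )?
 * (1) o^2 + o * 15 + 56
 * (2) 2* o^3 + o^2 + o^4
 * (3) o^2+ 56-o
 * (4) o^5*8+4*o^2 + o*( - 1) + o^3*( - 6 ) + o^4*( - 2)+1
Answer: 1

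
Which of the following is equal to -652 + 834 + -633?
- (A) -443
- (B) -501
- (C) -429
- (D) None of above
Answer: D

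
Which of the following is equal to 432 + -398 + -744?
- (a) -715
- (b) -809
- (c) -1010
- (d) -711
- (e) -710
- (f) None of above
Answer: e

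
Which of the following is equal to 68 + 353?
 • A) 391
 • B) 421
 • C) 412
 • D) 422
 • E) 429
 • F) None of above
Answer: B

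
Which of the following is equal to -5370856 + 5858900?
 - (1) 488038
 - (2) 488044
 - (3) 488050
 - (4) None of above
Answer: 2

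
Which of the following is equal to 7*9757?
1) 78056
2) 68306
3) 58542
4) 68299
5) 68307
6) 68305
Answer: 4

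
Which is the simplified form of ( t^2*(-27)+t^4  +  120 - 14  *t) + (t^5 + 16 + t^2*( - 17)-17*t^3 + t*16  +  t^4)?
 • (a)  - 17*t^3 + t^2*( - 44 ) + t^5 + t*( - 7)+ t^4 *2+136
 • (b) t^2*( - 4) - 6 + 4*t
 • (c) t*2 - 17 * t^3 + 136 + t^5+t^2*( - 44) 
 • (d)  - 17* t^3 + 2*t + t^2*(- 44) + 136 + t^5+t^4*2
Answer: d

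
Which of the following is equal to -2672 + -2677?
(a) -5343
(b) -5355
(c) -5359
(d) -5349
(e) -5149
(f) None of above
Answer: d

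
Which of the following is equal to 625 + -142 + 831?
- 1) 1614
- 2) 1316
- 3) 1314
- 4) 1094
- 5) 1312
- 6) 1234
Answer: 3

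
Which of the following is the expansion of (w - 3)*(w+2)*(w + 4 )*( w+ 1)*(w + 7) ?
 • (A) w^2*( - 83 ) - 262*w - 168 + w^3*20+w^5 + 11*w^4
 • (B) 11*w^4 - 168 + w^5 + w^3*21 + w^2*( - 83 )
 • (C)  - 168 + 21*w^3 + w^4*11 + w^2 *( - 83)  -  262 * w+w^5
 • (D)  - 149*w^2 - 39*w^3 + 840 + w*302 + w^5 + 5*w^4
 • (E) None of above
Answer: C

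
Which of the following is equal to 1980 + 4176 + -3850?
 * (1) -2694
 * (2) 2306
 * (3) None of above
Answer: 2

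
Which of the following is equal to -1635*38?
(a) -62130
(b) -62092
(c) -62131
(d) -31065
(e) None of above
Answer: a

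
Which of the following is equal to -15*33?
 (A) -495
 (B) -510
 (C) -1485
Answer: A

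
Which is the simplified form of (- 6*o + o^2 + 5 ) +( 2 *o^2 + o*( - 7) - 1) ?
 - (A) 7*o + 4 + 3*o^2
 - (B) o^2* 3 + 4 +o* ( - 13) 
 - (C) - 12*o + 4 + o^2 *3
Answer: B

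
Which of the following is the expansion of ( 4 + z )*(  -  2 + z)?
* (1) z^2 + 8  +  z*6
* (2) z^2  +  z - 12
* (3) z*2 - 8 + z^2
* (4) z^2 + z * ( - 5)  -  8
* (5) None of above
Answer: 3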